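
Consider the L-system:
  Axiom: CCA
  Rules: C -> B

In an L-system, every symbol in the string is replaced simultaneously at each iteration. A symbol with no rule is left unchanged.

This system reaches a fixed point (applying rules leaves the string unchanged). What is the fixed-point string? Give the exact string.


Answer: BBA

Derivation:
Step 0: CCA
Step 1: BBA
Step 2: BBA  (unchanged — fixed point at step 1)


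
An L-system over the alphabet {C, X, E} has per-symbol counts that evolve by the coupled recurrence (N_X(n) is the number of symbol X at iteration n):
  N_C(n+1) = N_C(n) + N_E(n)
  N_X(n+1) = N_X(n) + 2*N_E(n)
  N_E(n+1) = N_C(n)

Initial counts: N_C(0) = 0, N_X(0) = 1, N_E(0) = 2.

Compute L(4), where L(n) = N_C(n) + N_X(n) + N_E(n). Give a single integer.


Step 0: N_C=0, N_X=1, N_E=2, L=3
Step 1: N_C=2, N_X=5, N_E=0, L=7
Step 2: N_C=2, N_X=5, N_E=2, L=9
Step 3: N_C=4, N_X=9, N_E=2, L=15
Step 4: N_C=6, N_X=13, N_E=4, L=23

Answer: 23


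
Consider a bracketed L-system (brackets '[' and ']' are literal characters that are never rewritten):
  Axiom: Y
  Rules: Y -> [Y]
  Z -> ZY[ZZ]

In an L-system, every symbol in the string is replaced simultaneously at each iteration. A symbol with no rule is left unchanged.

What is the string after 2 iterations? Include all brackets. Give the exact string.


Step 0: Y
Step 1: [Y]
Step 2: [[Y]]

Answer: [[Y]]


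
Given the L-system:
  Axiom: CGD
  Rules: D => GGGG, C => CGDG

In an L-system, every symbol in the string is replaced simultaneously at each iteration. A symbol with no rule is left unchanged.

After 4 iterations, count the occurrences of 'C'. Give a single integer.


Step 0: CGD  (1 'C')
Step 1: CGDGGGGGG  (1 'C')
Step 2: CGDGGGGGGGGGGGG  (1 'C')
Step 3: CGDGGGGGGGGGGGGGGGGGG  (1 'C')
Step 4: CGDGGGGGGGGGGGGGGGGGGGGGGGG  (1 'C')

Answer: 1


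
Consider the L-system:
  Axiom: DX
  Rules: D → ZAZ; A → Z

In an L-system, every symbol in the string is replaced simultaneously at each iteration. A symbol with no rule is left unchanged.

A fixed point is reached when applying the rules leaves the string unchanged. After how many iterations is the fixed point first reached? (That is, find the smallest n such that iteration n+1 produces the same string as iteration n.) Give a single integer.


Answer: 2

Derivation:
Step 0: DX
Step 1: ZAZX
Step 2: ZZZX
Step 3: ZZZX  (unchanged — fixed point at step 2)


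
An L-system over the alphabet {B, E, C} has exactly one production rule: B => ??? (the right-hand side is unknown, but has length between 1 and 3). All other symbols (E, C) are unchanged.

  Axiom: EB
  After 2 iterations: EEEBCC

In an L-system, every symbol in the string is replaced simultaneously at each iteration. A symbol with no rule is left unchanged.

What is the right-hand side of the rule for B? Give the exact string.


Answer: EBC

Derivation:
Trying B => EBC:
  Step 0: EB
  Step 1: EEBC
  Step 2: EEEBCC
Matches the given result.


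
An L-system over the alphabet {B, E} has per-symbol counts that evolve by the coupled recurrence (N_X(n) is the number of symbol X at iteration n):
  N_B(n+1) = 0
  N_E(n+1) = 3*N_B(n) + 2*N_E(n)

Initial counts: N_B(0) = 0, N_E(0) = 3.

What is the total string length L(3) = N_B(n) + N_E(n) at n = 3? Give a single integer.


Answer: 24

Derivation:
Step 0: N_B=0, N_E=3, L=3
Step 1: N_B=0, N_E=6, L=6
Step 2: N_B=0, N_E=12, L=12
Step 3: N_B=0, N_E=24, L=24


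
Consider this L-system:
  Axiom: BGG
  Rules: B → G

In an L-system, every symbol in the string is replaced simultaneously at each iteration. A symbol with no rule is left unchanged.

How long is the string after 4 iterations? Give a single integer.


Answer: 3

Derivation:
Step 0: length = 3
Step 1: length = 3
Step 2: length = 3
Step 3: length = 3
Step 4: length = 3


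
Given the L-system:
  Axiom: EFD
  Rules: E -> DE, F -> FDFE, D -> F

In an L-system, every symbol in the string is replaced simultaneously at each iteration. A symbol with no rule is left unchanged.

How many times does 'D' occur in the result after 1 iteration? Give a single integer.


Step 0: EFD  (1 'D')
Step 1: DEFDFEF  (2 'D')

Answer: 2


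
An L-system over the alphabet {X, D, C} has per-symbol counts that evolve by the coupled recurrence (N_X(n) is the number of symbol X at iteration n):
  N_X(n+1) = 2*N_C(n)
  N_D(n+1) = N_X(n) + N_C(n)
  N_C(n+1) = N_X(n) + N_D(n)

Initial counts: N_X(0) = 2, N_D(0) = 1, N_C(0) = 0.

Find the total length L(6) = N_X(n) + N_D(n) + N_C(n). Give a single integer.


Step 0: N_X=2, N_D=1, N_C=0, L=3
Step 1: N_X=0, N_D=2, N_C=3, L=5
Step 2: N_X=6, N_D=3, N_C=2, L=11
Step 3: N_X=4, N_D=8, N_C=9, L=21
Step 4: N_X=18, N_D=13, N_C=12, L=43
Step 5: N_X=24, N_D=30, N_C=31, L=85
Step 6: N_X=62, N_D=55, N_C=54, L=171

Answer: 171


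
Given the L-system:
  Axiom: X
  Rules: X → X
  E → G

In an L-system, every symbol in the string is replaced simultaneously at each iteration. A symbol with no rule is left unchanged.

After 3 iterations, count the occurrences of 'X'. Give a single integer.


Step 0: X  (1 'X')
Step 1: X  (1 'X')
Step 2: X  (1 'X')
Step 3: X  (1 'X')

Answer: 1


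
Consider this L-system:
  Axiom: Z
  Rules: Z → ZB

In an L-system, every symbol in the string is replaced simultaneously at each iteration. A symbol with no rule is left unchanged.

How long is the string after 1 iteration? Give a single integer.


Step 0: length = 1
Step 1: length = 2

Answer: 2


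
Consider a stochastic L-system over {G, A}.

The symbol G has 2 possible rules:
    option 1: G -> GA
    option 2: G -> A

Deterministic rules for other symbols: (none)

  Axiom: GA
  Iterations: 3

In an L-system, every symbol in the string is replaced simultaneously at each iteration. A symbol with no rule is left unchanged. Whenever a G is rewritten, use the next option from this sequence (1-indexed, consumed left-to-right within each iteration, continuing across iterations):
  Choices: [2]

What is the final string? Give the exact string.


Answer: AA

Derivation:
Step 0: GA
Step 1: AA  (used choices [2])
Step 2: AA  (used choices [])
Step 3: AA  (used choices [])


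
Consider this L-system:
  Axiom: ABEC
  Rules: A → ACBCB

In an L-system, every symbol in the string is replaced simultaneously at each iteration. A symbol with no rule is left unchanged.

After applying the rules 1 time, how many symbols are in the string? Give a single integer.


Step 0: length = 4
Step 1: length = 8

Answer: 8


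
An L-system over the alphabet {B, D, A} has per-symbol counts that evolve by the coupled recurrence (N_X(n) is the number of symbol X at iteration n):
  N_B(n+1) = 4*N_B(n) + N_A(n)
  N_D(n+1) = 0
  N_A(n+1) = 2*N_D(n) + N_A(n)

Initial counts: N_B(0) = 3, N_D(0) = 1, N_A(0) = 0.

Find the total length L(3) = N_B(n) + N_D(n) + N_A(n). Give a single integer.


Answer: 204

Derivation:
Step 0: N_B=3, N_D=1, N_A=0, L=4
Step 1: N_B=12, N_D=0, N_A=2, L=14
Step 2: N_B=50, N_D=0, N_A=2, L=52
Step 3: N_B=202, N_D=0, N_A=2, L=204


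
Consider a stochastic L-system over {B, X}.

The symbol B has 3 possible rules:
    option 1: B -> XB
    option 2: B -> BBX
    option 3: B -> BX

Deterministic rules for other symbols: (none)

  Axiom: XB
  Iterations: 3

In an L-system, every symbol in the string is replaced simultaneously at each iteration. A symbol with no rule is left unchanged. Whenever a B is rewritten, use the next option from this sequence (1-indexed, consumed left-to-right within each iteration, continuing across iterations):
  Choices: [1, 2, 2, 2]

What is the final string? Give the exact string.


Step 0: XB
Step 1: XXB  (used choices [1])
Step 2: XXBBX  (used choices [2])
Step 3: XXBBXBBXX  (used choices [2, 2])

Answer: XXBBXBBXX


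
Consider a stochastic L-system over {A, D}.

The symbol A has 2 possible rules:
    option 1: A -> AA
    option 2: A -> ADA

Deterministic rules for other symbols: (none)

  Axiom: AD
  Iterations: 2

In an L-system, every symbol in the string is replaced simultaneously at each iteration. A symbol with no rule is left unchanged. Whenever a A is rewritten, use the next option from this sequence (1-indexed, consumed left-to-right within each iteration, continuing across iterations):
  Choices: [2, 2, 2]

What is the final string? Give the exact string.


Answer: ADADADAD

Derivation:
Step 0: AD
Step 1: ADAD  (used choices [2])
Step 2: ADADADAD  (used choices [2, 2])


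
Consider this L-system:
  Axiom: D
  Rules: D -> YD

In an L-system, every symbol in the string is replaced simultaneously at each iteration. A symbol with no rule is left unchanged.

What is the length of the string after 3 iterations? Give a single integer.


Answer: 4

Derivation:
Step 0: length = 1
Step 1: length = 2
Step 2: length = 3
Step 3: length = 4


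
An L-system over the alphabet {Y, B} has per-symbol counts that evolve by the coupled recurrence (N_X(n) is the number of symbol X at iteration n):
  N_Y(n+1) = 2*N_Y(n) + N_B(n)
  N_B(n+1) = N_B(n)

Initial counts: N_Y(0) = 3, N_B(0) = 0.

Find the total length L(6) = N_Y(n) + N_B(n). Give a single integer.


Step 0: N_Y=3, N_B=0, L=3
Step 1: N_Y=6, N_B=0, L=6
Step 2: N_Y=12, N_B=0, L=12
Step 3: N_Y=24, N_B=0, L=24
Step 4: N_Y=48, N_B=0, L=48
Step 5: N_Y=96, N_B=0, L=96
Step 6: N_Y=192, N_B=0, L=192

Answer: 192


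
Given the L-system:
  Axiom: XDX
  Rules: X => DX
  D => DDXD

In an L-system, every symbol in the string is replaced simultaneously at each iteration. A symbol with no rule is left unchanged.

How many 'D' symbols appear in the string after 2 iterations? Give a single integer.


Step 0: XDX  (1 'D')
Step 1: DXDDXDDX  (5 'D')
Step 2: DDXDDXDDXDDDXDDXDDXDDDXDDX  (18 'D')

Answer: 18


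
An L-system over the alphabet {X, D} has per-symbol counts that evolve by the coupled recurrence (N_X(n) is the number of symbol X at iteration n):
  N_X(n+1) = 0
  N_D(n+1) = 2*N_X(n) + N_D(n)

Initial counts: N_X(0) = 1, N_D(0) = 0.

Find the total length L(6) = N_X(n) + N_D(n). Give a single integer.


Step 0: N_X=1, N_D=0, L=1
Step 1: N_X=0, N_D=2, L=2
Step 2: N_X=0, N_D=2, L=2
Step 3: N_X=0, N_D=2, L=2
Step 4: N_X=0, N_D=2, L=2
Step 5: N_X=0, N_D=2, L=2
Step 6: N_X=0, N_D=2, L=2

Answer: 2


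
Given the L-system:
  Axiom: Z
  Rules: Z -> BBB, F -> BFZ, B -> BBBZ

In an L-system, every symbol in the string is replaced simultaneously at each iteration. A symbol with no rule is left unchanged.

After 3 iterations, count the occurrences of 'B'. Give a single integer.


Answer: 36

Derivation:
Step 0: Z  (0 'B')
Step 1: BBB  (3 'B')
Step 2: BBBZBBBZBBBZ  (9 'B')
Step 3: BBBZBBBZBBBZBBBBBBZBBBZBBBZBBBBBBZBBBZBBBZBBB  (36 'B')


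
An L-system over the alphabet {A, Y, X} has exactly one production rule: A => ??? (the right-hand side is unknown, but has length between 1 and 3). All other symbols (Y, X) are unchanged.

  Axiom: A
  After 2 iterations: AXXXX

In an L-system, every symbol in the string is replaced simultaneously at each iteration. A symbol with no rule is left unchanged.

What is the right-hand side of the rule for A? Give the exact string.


Answer: AXX

Derivation:
Trying A => AXX:
  Step 0: A
  Step 1: AXX
  Step 2: AXXXX
Matches the given result.


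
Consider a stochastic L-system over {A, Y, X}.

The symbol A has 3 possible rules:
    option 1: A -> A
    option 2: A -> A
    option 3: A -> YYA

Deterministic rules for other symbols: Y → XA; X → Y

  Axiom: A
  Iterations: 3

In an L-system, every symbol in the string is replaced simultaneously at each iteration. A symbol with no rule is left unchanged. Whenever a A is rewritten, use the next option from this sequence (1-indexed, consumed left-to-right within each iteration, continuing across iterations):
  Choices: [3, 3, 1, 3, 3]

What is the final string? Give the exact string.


Answer: YAYYYAXAXAYYA

Derivation:
Step 0: A
Step 1: YYA  (used choices [3])
Step 2: XAXAYYA  (used choices [3])
Step 3: YAYYYAXAXAYYA  (used choices [1, 3, 3])


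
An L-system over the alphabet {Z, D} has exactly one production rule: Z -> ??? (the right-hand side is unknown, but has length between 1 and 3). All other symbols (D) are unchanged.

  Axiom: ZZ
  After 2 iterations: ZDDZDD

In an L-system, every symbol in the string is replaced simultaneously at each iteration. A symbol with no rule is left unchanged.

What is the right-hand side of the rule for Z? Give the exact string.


Trying Z -> ZD:
  Step 0: ZZ
  Step 1: ZDZD
  Step 2: ZDDZDD
Matches the given result.

Answer: ZD


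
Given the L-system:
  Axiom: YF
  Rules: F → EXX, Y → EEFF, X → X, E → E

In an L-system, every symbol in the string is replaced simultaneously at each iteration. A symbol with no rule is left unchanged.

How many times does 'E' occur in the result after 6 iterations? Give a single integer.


Answer: 5

Derivation:
Step 0: YF  (0 'E')
Step 1: EEFFEXX  (3 'E')
Step 2: EEEXXEXXEXX  (5 'E')
Step 3: EEEXXEXXEXX  (5 'E')
Step 4: EEEXXEXXEXX  (5 'E')
Step 5: EEEXXEXXEXX  (5 'E')
Step 6: EEEXXEXXEXX  (5 'E')


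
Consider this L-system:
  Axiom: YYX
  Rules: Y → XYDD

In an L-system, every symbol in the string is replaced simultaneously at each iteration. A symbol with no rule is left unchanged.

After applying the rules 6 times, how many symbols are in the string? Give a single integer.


Step 0: length = 3
Step 1: length = 9
Step 2: length = 15
Step 3: length = 21
Step 4: length = 27
Step 5: length = 33
Step 6: length = 39

Answer: 39


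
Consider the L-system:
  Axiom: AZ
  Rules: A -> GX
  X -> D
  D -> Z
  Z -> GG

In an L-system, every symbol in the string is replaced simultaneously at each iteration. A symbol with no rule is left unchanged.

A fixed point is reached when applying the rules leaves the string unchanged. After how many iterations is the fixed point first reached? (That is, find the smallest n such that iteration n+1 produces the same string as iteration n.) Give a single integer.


Answer: 4

Derivation:
Step 0: AZ
Step 1: GXGG
Step 2: GDGG
Step 3: GZGG
Step 4: GGGGG
Step 5: GGGGG  (unchanged — fixed point at step 4)


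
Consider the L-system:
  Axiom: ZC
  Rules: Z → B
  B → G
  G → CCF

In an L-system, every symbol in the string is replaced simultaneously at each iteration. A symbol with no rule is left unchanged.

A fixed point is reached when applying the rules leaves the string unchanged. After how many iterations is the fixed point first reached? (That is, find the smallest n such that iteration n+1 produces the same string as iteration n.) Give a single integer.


Step 0: ZC
Step 1: BC
Step 2: GC
Step 3: CCFC
Step 4: CCFC  (unchanged — fixed point at step 3)

Answer: 3


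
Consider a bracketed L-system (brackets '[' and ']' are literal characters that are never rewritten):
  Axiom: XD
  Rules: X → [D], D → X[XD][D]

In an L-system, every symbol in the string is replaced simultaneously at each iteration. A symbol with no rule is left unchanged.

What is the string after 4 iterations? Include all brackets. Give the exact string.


Answer: [[X[XD][D]][[X[XD][D]][D][[D]X[XD][D]][X[XD][D]]][[D][[D]X[XD][D]][X[XD][D]]]][[D][[D]X[XD][D]][X[XD][D]]][[[D][[D]X[XD][D]][X[XD][D]]][X[XD][D]][[X[XD][D]][D][[D]X[XD][D]][X[XD][D]]][[D][[D]X[XD][D]][X[XD][D]]]][[X[XD][D]][[X[XD][D]][D][[D]X[XD][D]][X[XD][D]]][[D][[D]X[XD][D]][X[XD][D]]]]

Derivation:
Step 0: XD
Step 1: [D]X[XD][D]
Step 2: [X[XD][D]][D][[D]X[XD][D]][X[XD][D]]
Step 3: [[D][[D]X[XD][D]][X[XD][D]]][X[XD][D]][[X[XD][D]][D][[D]X[XD][D]][X[XD][D]]][[D][[D]X[XD][D]][X[XD][D]]]
Step 4: [[X[XD][D]][[X[XD][D]][D][[D]X[XD][D]][X[XD][D]]][[D][[D]X[XD][D]][X[XD][D]]]][[D][[D]X[XD][D]][X[XD][D]]][[[D][[D]X[XD][D]][X[XD][D]]][X[XD][D]][[X[XD][D]][D][[D]X[XD][D]][X[XD][D]]][[D][[D]X[XD][D]][X[XD][D]]]][[X[XD][D]][[X[XD][D]][D][[D]X[XD][D]][X[XD][D]]][[D][[D]X[XD][D]][X[XD][D]]]]


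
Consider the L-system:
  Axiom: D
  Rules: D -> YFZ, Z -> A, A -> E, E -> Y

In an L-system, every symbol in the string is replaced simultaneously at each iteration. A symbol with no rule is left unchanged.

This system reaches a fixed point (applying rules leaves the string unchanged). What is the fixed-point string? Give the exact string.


Step 0: D
Step 1: YFZ
Step 2: YFA
Step 3: YFE
Step 4: YFY
Step 5: YFY  (unchanged — fixed point at step 4)

Answer: YFY


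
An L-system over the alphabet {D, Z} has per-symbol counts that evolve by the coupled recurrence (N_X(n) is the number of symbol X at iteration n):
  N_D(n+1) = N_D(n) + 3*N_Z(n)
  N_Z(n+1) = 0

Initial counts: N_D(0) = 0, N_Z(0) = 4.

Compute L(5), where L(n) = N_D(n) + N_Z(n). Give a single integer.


Step 0: N_D=0, N_Z=4, L=4
Step 1: N_D=12, N_Z=0, L=12
Step 2: N_D=12, N_Z=0, L=12
Step 3: N_D=12, N_Z=0, L=12
Step 4: N_D=12, N_Z=0, L=12
Step 5: N_D=12, N_Z=0, L=12

Answer: 12


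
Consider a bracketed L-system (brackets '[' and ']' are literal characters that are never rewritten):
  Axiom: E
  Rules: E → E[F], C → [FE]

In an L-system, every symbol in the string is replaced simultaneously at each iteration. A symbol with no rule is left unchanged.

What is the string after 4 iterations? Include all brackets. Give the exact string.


Answer: E[F][F][F][F]

Derivation:
Step 0: E
Step 1: E[F]
Step 2: E[F][F]
Step 3: E[F][F][F]
Step 4: E[F][F][F][F]


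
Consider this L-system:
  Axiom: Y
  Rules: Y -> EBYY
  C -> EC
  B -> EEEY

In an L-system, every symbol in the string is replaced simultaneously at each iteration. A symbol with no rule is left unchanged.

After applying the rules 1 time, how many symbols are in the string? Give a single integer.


Answer: 4

Derivation:
Step 0: length = 1
Step 1: length = 4


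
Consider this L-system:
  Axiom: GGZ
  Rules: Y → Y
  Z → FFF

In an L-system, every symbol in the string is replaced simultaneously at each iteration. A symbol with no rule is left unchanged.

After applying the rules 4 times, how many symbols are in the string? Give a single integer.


Step 0: length = 3
Step 1: length = 5
Step 2: length = 5
Step 3: length = 5
Step 4: length = 5

Answer: 5


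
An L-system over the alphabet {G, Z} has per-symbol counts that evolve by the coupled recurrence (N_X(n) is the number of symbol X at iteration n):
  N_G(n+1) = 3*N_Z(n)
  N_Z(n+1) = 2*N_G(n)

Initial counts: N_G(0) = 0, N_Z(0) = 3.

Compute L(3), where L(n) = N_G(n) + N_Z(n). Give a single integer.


Answer: 54

Derivation:
Step 0: N_G=0, N_Z=3, L=3
Step 1: N_G=9, N_Z=0, L=9
Step 2: N_G=0, N_Z=18, L=18
Step 3: N_G=54, N_Z=0, L=54


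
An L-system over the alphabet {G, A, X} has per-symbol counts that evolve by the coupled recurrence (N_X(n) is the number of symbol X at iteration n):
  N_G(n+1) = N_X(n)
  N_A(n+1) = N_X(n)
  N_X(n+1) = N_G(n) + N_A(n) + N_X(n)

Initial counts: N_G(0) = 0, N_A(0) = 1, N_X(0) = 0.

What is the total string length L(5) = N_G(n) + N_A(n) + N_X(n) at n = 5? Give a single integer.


Answer: 21

Derivation:
Step 0: N_G=0, N_A=1, N_X=0, L=1
Step 1: N_G=0, N_A=0, N_X=1, L=1
Step 2: N_G=1, N_A=1, N_X=1, L=3
Step 3: N_G=1, N_A=1, N_X=3, L=5
Step 4: N_G=3, N_A=3, N_X=5, L=11
Step 5: N_G=5, N_A=5, N_X=11, L=21


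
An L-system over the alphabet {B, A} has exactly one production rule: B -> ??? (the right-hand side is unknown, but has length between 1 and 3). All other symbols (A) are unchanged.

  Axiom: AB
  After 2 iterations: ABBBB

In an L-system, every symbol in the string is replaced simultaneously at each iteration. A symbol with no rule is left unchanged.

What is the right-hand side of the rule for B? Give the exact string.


Answer: BB

Derivation:
Trying B -> BB:
  Step 0: AB
  Step 1: ABB
  Step 2: ABBBB
Matches the given result.


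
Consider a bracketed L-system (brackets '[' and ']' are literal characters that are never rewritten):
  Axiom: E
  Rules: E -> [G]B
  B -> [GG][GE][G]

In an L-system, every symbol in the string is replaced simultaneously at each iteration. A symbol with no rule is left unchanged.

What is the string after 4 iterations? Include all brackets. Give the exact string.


Step 0: E
Step 1: [G]B
Step 2: [G][GG][GE][G]
Step 3: [G][GG][G[G]B][G]
Step 4: [G][GG][G[G][GG][GE][G]][G]

Answer: [G][GG][G[G][GG][GE][G]][G]


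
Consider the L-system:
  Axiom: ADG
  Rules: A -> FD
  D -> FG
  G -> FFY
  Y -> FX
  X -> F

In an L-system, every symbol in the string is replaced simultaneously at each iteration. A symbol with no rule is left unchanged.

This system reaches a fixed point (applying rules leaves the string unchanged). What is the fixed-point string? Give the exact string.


Answer: FFFFFFFFFFFFFFF

Derivation:
Step 0: ADG
Step 1: FDFGFFY
Step 2: FFGFFFYFFFX
Step 3: FFFFYFFFFXFFFF
Step 4: FFFFFXFFFFFFFFF
Step 5: FFFFFFFFFFFFFFF
Step 6: FFFFFFFFFFFFFFF  (unchanged — fixed point at step 5)


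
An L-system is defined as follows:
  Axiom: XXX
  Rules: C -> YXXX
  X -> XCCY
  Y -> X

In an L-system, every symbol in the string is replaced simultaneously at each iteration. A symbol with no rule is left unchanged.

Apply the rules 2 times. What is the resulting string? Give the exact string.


Answer: XCCYYXXXYXXXXXCCYYXXXYXXXXXCCYYXXXYXXXX

Derivation:
Step 0: XXX
Step 1: XCCYXCCYXCCY
Step 2: XCCYYXXXYXXXXXCCYYXXXYXXXXXCCYYXXXYXXXX


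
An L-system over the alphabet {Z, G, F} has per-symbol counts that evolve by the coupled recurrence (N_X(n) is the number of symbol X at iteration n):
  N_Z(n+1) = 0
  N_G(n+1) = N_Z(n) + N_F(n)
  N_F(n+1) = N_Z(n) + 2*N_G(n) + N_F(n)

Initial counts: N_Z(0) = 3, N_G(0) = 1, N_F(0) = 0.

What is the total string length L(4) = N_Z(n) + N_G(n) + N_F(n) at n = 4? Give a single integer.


Step 0: N_Z=3, N_G=1, N_F=0, L=4
Step 1: N_Z=0, N_G=3, N_F=5, L=8
Step 2: N_Z=0, N_G=5, N_F=11, L=16
Step 3: N_Z=0, N_G=11, N_F=21, L=32
Step 4: N_Z=0, N_G=21, N_F=43, L=64

Answer: 64


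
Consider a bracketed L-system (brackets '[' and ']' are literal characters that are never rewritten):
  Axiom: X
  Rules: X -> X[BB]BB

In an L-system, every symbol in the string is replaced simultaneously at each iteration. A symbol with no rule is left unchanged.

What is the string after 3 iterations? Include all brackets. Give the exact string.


Step 0: X
Step 1: X[BB]BB
Step 2: X[BB]BB[BB]BB
Step 3: X[BB]BB[BB]BB[BB]BB

Answer: X[BB]BB[BB]BB[BB]BB


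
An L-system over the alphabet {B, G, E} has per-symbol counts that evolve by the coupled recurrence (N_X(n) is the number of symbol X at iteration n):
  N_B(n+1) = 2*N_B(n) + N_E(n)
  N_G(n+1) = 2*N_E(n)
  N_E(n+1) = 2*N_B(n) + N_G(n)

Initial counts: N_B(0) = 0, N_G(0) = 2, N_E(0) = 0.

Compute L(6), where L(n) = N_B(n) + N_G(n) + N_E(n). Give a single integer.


Answer: 320

Derivation:
Step 0: N_B=0, N_G=2, N_E=0, L=2
Step 1: N_B=0, N_G=0, N_E=2, L=2
Step 2: N_B=2, N_G=4, N_E=0, L=6
Step 3: N_B=4, N_G=0, N_E=8, L=12
Step 4: N_B=16, N_G=16, N_E=8, L=40
Step 5: N_B=40, N_G=16, N_E=48, L=104
Step 6: N_B=128, N_G=96, N_E=96, L=320


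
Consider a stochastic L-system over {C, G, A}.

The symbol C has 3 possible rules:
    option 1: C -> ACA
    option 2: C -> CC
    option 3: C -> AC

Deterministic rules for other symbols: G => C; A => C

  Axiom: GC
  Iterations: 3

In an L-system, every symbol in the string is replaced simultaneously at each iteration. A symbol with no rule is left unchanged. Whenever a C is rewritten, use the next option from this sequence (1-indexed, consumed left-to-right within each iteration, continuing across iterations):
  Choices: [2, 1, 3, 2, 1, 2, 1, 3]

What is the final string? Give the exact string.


Step 0: GC
Step 1: CCC  (used choices [2])
Step 2: ACAACCC  (used choices [1, 3, 2])
Step 3: CACACCCCACAAC  (used choices [1, 2, 1, 3])

Answer: CACACCCCACAAC


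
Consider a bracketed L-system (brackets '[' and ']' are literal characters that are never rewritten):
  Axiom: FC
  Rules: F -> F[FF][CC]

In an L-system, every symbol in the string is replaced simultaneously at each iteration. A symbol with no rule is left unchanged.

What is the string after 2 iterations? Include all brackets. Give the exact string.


Step 0: FC
Step 1: F[FF][CC]C
Step 2: F[FF][CC][F[FF][CC]F[FF][CC]][CC]C

Answer: F[FF][CC][F[FF][CC]F[FF][CC]][CC]C


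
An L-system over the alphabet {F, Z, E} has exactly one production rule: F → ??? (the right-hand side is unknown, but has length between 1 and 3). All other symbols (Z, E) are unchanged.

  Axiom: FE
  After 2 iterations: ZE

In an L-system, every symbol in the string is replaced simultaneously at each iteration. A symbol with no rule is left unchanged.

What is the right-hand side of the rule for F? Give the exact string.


Trying F → Z:
  Step 0: FE
  Step 1: ZE
  Step 2: ZE
Matches the given result.

Answer: Z


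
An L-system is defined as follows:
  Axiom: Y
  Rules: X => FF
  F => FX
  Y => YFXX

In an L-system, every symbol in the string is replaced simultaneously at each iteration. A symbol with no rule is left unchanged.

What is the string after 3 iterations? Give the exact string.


Answer: YFXXFXFFFFFXFFFXFXFXFX

Derivation:
Step 0: Y
Step 1: YFXX
Step 2: YFXXFXFFFF
Step 3: YFXXFXFFFFFXFFFXFXFXFX


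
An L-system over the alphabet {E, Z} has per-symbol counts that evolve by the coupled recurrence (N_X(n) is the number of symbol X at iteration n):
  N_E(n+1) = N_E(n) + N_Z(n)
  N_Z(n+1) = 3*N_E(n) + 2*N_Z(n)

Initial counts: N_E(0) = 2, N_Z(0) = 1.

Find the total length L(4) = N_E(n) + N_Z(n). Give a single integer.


Step 0: N_E=2, N_Z=1, L=3
Step 1: N_E=3, N_Z=8, L=11
Step 2: N_E=11, N_Z=25, L=36
Step 3: N_E=36, N_Z=83, L=119
Step 4: N_E=119, N_Z=274, L=393

Answer: 393


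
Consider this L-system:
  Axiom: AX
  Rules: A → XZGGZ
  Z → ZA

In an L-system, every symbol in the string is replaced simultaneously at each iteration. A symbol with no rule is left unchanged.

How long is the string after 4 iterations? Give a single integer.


Answer: 32

Derivation:
Step 0: length = 2
Step 1: length = 6
Step 2: length = 8
Step 3: length = 18
Step 4: length = 32


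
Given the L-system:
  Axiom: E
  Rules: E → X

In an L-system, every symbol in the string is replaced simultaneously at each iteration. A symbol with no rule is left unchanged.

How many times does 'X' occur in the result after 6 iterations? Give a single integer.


Answer: 1

Derivation:
Step 0: E  (0 'X')
Step 1: X  (1 'X')
Step 2: X  (1 'X')
Step 3: X  (1 'X')
Step 4: X  (1 'X')
Step 5: X  (1 'X')
Step 6: X  (1 'X')


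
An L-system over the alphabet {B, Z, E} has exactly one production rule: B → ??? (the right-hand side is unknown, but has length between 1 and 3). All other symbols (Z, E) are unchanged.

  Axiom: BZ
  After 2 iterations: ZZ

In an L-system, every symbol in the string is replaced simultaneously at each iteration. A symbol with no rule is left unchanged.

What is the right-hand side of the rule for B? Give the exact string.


Trying B → Z:
  Step 0: BZ
  Step 1: ZZ
  Step 2: ZZ
Matches the given result.

Answer: Z


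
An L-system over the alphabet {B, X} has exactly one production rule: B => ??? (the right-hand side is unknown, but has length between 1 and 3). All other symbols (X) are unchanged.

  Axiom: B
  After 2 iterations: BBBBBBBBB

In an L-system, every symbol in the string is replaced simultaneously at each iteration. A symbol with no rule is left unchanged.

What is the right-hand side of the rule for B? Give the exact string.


Trying B => BBB:
  Step 0: B
  Step 1: BBB
  Step 2: BBBBBBBBB
Matches the given result.

Answer: BBB


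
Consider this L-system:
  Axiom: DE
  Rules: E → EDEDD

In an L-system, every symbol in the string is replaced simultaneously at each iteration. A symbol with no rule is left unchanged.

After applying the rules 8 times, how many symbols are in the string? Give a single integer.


Step 0: length = 2
Step 1: length = 6
Step 2: length = 14
Step 3: length = 30
Step 4: length = 62
Step 5: length = 126
Step 6: length = 254
Step 7: length = 510
Step 8: length = 1022

Answer: 1022


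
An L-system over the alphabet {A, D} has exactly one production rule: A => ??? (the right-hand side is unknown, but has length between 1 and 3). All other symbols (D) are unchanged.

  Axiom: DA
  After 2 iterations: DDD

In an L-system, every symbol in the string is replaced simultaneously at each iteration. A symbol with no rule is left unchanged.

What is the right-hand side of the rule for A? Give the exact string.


Answer: DD

Derivation:
Trying A => DD:
  Step 0: DA
  Step 1: DDD
  Step 2: DDD
Matches the given result.


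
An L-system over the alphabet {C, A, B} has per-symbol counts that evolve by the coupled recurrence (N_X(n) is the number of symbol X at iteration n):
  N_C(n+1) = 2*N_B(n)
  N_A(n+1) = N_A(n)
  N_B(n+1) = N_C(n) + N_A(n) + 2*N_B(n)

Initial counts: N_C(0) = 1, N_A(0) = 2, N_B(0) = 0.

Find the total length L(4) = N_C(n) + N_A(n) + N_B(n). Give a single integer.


Step 0: N_C=1, N_A=2, N_B=0, L=3
Step 1: N_C=0, N_A=2, N_B=3, L=5
Step 2: N_C=6, N_A=2, N_B=8, L=16
Step 3: N_C=16, N_A=2, N_B=24, L=42
Step 4: N_C=48, N_A=2, N_B=66, L=116

Answer: 116


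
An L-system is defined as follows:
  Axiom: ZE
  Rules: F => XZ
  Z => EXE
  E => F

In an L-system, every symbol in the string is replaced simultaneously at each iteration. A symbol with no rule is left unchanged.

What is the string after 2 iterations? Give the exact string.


Step 0: ZE
Step 1: EXEF
Step 2: FXFXZ

Answer: FXFXZ


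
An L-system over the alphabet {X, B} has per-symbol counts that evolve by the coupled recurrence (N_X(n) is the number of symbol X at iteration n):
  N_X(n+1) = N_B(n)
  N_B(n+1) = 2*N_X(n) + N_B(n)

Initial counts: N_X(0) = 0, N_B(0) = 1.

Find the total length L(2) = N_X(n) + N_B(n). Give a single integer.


Answer: 4

Derivation:
Step 0: N_X=0, N_B=1, L=1
Step 1: N_X=1, N_B=1, L=2
Step 2: N_X=1, N_B=3, L=4


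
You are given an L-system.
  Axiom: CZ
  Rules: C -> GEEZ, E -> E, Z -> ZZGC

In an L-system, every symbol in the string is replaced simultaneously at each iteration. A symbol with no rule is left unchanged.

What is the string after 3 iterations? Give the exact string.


Answer: GEEZZGCZZGCGGEEZZZGCZZGCGGEEZZZGCZZGCGGEEZGGEEZZGC

Derivation:
Step 0: CZ
Step 1: GEEZZZGC
Step 2: GEEZZGCZZGCZZGCGGEEZ
Step 3: GEEZZGCZZGCGGEEZZZGCZZGCGGEEZZZGCZZGCGGEEZGGEEZZGC


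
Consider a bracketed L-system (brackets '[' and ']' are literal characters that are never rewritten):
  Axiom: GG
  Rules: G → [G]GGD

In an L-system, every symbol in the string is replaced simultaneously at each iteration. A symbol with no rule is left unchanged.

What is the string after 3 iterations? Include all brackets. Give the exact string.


Step 0: GG
Step 1: [G]GGD[G]GGD
Step 2: [[G]GGD][G]GGD[G]GGDD[[G]GGD][G]GGD[G]GGDD
Step 3: [[[G]GGD][G]GGD[G]GGDD][[G]GGD][G]GGD[G]GGDD[[G]GGD][G]GGD[G]GGDDD[[[G]GGD][G]GGD[G]GGDD][[G]GGD][G]GGD[G]GGDD[[G]GGD][G]GGD[G]GGDDD

Answer: [[[G]GGD][G]GGD[G]GGDD][[G]GGD][G]GGD[G]GGDD[[G]GGD][G]GGD[G]GGDDD[[[G]GGD][G]GGD[G]GGDD][[G]GGD][G]GGD[G]GGDD[[G]GGD][G]GGD[G]GGDDD


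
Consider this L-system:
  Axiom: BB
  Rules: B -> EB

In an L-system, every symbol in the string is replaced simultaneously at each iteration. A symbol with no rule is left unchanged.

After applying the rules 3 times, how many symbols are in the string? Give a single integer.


Answer: 8

Derivation:
Step 0: length = 2
Step 1: length = 4
Step 2: length = 6
Step 3: length = 8


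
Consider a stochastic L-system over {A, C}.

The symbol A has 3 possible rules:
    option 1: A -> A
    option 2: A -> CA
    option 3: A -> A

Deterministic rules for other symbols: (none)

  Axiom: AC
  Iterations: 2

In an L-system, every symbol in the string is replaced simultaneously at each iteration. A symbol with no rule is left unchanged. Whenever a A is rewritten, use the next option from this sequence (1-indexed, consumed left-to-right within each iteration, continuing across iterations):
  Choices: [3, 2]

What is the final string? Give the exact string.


Answer: CAC

Derivation:
Step 0: AC
Step 1: AC  (used choices [3])
Step 2: CAC  (used choices [2])


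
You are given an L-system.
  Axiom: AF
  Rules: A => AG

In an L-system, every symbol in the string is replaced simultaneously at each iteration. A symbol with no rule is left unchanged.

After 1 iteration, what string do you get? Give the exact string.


Step 0: AF
Step 1: AGF

Answer: AGF


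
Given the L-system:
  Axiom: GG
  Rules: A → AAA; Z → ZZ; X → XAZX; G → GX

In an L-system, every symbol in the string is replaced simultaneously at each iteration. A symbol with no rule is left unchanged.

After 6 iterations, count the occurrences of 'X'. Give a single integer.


Step 0: length=2, 'X' count=0
Step 1: length=4, 'X' count=2
Step 2: length=12, 'X' count=6
Step 3: length=38, 'X' count=14
Step 4: length=116, 'X' count=30
Step 5: length=342, 'X' count=62
Step 6: length=988, 'X' count=126
Final string: GXXAZXXAZXAAAZZXAZXXAZXAAAZZXAZXAAAAAAAAAZZZZXAZXAAAZZXAZXXAZXAAAZZXAZXAAAAAAAAAZZZZXAZXAAAZZXAZXAAAAAAAAAAAAAAAAAAAAAAAAAAAZZZZZZZZXAZXAAAZZXAZXAAAAAAAAAZZZZXAZXAAAZZXAZXXAZXAAAZZXAZXAAAAAAAAAZZZZXAZXAAAZZXAZXAAAAAAAAAAAAAAAAAAAAAAAAAAAZZZZZZZZXAZXAAAZZXAZXAAAAAAAAAZZZZXAZXAAAZZXAZXAAAAAAAAAAAAAAAAAAAAAAAAAAAAAAAAAAAAAAAAAAAAAAAAAAAAAAAAAAAAAAAAAAAAAAAAAAAAAAAAAZZZZZZZZZZZZZZZZXAZXAAAZZXAZXAAAAAAAAAZZZZXAZXAAAZZXAZXAAAAAAAAAAAAAAAAAAAAAAAAAAAZZZZZZZZXAZXAAAZZXAZXAAAAAAAAAZZZZXAZXAAAZZXAZXGXXAZXXAZXAAAZZXAZXXAZXAAAZZXAZXAAAAAAAAAZZZZXAZXAAAZZXAZXXAZXAAAZZXAZXAAAAAAAAAZZZZXAZXAAAZZXAZXAAAAAAAAAAAAAAAAAAAAAAAAAAAZZZZZZZZXAZXAAAZZXAZXAAAAAAAAAZZZZXAZXAAAZZXAZXXAZXAAAZZXAZXAAAAAAAAAZZZZXAZXAAAZZXAZXAAAAAAAAAAAAAAAAAAAAAAAAAAAZZZZZZZZXAZXAAAZZXAZXAAAAAAAAAZZZZXAZXAAAZZXAZXAAAAAAAAAAAAAAAAAAAAAAAAAAAAAAAAAAAAAAAAAAAAAAAAAAAAAAAAAAAAAAAAAAAAAAAAAAAAAAAAAZZZZZZZZZZZZZZZZXAZXAAAZZXAZXAAAAAAAAAZZZZXAZXAAAZZXAZXAAAAAAAAAAAAAAAAAAAAAAAAAAAZZZZZZZZXAZXAAAZZXAZXAAAAAAAAAZZZZXAZXAAAZZXAZX

Answer: 126


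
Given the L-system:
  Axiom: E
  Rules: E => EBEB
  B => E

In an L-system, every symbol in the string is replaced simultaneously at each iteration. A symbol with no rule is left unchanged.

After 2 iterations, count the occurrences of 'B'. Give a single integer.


Answer: 4

Derivation:
Step 0: E  (0 'B')
Step 1: EBEB  (2 'B')
Step 2: EBEBEEBEBE  (4 'B')


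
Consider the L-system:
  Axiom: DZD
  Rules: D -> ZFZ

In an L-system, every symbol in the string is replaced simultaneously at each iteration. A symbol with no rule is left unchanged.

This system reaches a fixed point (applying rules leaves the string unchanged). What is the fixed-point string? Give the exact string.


Answer: ZFZZZFZ

Derivation:
Step 0: DZD
Step 1: ZFZZZFZ
Step 2: ZFZZZFZ  (unchanged — fixed point at step 1)


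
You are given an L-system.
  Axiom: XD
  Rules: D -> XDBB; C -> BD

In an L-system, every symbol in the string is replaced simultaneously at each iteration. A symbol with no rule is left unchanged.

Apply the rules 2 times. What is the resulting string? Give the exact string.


Answer: XXXDBBBB

Derivation:
Step 0: XD
Step 1: XXDBB
Step 2: XXXDBBBB


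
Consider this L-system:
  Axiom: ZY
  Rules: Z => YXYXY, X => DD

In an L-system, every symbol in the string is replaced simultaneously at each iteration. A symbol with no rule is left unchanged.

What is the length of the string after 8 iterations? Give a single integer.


Step 0: length = 2
Step 1: length = 6
Step 2: length = 8
Step 3: length = 8
Step 4: length = 8
Step 5: length = 8
Step 6: length = 8
Step 7: length = 8
Step 8: length = 8

Answer: 8


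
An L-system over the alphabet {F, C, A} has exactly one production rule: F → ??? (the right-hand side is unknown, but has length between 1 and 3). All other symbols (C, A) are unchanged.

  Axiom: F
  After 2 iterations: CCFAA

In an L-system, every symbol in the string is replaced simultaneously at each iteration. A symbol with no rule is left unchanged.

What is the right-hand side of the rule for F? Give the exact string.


Trying F → CFA:
  Step 0: F
  Step 1: CFA
  Step 2: CCFAA
Matches the given result.

Answer: CFA


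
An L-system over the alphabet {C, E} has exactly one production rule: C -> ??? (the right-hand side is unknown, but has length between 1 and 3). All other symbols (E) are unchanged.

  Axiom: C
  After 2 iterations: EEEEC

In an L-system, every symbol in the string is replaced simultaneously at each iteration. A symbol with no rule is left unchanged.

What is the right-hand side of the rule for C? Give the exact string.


Trying C -> EEC:
  Step 0: C
  Step 1: EEC
  Step 2: EEEEC
Matches the given result.

Answer: EEC


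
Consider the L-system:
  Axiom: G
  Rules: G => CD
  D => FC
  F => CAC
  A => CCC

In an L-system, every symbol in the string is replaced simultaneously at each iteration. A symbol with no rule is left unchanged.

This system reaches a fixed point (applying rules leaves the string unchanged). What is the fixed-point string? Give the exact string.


Step 0: G
Step 1: CD
Step 2: CFC
Step 3: CCACC
Step 4: CCCCCCC
Step 5: CCCCCCC  (unchanged — fixed point at step 4)

Answer: CCCCCCC


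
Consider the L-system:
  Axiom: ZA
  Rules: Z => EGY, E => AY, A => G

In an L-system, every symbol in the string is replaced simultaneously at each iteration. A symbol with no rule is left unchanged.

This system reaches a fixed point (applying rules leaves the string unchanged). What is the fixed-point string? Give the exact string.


Answer: GYGYG

Derivation:
Step 0: ZA
Step 1: EGYG
Step 2: AYGYG
Step 3: GYGYG
Step 4: GYGYG  (unchanged — fixed point at step 3)


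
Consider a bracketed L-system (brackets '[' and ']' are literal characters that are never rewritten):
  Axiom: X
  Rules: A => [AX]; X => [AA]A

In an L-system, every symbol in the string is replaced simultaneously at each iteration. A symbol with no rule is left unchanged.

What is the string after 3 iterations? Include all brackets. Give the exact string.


Answer: [[[AX][AA]A][[AX][AA]A]][[AX][AA]A]

Derivation:
Step 0: X
Step 1: [AA]A
Step 2: [[AX][AX]][AX]
Step 3: [[[AX][AA]A][[AX][AA]A]][[AX][AA]A]


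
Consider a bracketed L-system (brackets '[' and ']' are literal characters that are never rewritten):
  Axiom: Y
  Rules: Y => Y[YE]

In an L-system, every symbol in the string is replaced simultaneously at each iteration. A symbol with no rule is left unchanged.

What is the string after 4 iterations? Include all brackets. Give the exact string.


Step 0: Y
Step 1: Y[YE]
Step 2: Y[YE][Y[YE]E]
Step 3: Y[YE][Y[YE]E][Y[YE][Y[YE]E]E]
Step 4: Y[YE][Y[YE]E][Y[YE][Y[YE]E]E][Y[YE][Y[YE]E][Y[YE][Y[YE]E]E]E]

Answer: Y[YE][Y[YE]E][Y[YE][Y[YE]E]E][Y[YE][Y[YE]E][Y[YE][Y[YE]E]E]E]


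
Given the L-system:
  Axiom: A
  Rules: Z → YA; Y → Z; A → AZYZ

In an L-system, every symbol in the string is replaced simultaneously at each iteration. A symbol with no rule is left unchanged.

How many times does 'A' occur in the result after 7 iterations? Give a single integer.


Step 0: A  (1 'A')
Step 1: AZYZ  (1 'A')
Step 2: AZYZYAZYA  (3 'A')
Step 3: AZYZYAZYAZAZYZYAZAZYZ  (6 'A')
Step 4: AZYZYAZYAZAZYZYAZAZYZYAAZYZYAZYAZAZYZYAAZYZYAZYA  (15 'A')
Step 5: AZYZYAZYAZAZYZYAZAZYZYAAZYZYAZYAZAZYZYAAZYZYAZYAZAZYZAZYZYAZYAZAZYZYAZAZYZYAAZYZYAZYAZAZYZAZYZYAZYAZAZYZYAZAZYZ  (33 'A')
Step 6: AZYZYAZYAZAZYZYAZAZYZYAAZYZYAZYAZAZYZYAAZYZYAZYAZAZYZAZYZYAZYAZAZYZYAZAZYZYAAZYZYAZYAZAZYZAZYZYAZYAZAZYZYAZAZYZYAAZYZYAZYAAZYZYAZYAZAZYZYAZAZYZYAAZYZYAZYAZAZYZYAAZYZYAZYAZAZYZAZYZYAZYAZAZYZYAZAZYZYAAZYZYAZYAAZYZYAZYAZAZYZYAZAZYZYAAZYZYAZYAZAZYZYAAZYZYAZYA  (78 'A')
Step 7: AZYZYAZYAZAZYZYAZAZYZYAAZYZYAZYAZAZYZYAAZYZYAZYAZAZYZAZYZYAZYAZAZYZYAZAZYZYAAZYZYAZYAZAZYZAZYZYAZYAZAZYZYAZAZYZYAAZYZYAZYAAZYZYAZYAZAZYZYAZAZYZYAAZYZYAZYAZAZYZYAAZYZYAZYAZAZYZAZYZYAZYAZAZYZYAZAZYZYAAZYZYAZYAAZYZYAZYAZAZYZYAZAZYZYAAZYZYAZYAZAZYZYAAZYZYAZYAZAZYZAZYZYAZYAZAZYZYAZAZYZAZYZYAZYAZAZYZYAZAZYZYAAZYZYAZYAZAZYZYAAZYZYAZYAZAZYZAZYZYAZYAZAZYZYAZAZYZYAAZYZYAZYAZAZYZAZYZYAZYAZAZYZYAZAZYZYAAZYZYAZYAAZYZYAZYAZAZYZYAZAZYZYAAZYZYAZYAZAZYZYAAZYZYAZYAZAZYZAZYZYAZYAZAZYZYAZAZYZAZYZYAZYAZAZYZYAZAZYZYAAZYZYAZYAZAZYZYAAZYZYAZYAZAZYZAZYZYAZYAZAZYZYAZAZYZYAAZYZYAZYAZAZYZAZYZYAZYAZAZYZYAZAZYZ  (177 'A')

Answer: 177
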